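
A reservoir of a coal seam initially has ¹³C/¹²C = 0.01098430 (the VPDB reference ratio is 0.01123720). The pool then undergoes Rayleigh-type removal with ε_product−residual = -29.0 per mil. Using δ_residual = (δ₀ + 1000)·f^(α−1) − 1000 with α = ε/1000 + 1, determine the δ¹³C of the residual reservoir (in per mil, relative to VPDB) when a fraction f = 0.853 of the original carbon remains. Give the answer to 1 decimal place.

-18.0 per mil

δ₀ = (0.01098430/0.01123720 − 1)×1000 = (0.977494 − 1)×1000 = -22.506 per mil
α − 1 = ε/1000 = -0.0290
f^(α−1) = 0.853^(-0.0290) = 1.004622
δ_res = (-22.506 + 1000) × 1.004622 − 1000 = 982.012 − 1000 = -17.99 per mil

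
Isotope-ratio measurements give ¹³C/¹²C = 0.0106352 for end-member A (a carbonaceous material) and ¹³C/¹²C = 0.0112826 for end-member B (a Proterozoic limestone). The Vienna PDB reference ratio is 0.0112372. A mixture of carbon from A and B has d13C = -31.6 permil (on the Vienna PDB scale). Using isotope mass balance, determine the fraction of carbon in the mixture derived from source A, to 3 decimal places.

0.619

δ_A = (0.0106352/0.0112372 − 1)×1000 = (0.946428 − 1)×1000 = -53.572 permil
δ_B = (0.0112826/0.0112372 − 1)×1000 = (1.004040 − 1)×1000 = 4.040 permil
f_A = (δ_mix − δ_B)/(δ_A − δ_B) = (-31.6 − (4.040))/(-53.572 − (4.040))
f_A = -35.640 / -57.612 = 0.6186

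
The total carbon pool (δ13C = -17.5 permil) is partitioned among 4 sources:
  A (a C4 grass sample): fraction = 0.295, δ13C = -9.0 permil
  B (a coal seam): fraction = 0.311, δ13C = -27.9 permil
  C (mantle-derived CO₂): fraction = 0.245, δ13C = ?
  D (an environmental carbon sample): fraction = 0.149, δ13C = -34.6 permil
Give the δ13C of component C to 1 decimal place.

Isotope mass balance: δ_bulk = Σ fᵢ·δᵢ.
-17.5 = 0.295×(-9.0) + 0.311×(-27.9) + 0.245×δ_C + 0.149×(-34.6)
0.245·δ_C = -17.5 − (-16.487) = -1.013
δ_C = -1.013 / 0.245 = -4.13 permil

-4.1 permil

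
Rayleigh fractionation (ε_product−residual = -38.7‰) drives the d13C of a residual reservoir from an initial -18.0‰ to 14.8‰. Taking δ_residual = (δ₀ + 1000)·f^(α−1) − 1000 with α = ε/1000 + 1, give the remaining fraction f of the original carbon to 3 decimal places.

α − 1 = ε/1000 = -0.0387
(δ_res + 1000)/(δ₀ + 1000) = (14.8 + 1000)/(-18.0 + 1000) = 1014.8/982.0 = 1.033401
f = 1.033401^(1/-0.0387) = exp(ln(1.033401)/-0.0387) = exp(0.03286/-0.0387)
f = exp(-0.8490) = 0.4279

0.428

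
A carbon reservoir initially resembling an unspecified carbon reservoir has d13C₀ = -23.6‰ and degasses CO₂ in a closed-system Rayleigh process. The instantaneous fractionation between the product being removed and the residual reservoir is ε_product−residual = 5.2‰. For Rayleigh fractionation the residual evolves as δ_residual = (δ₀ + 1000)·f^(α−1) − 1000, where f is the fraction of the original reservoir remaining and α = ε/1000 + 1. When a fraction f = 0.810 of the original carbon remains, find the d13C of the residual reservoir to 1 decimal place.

-24.7‰

Rayleigh residual: δ_res = (δ₀ + 1000)·f^(α−1) − 1000
α = ε/1000 + 1 = 1.00520, so α − 1 = 0.00520
f^(α−1) = 0.810^(0.00520) = 0.998905
δ_res = (-23.6 + 1000) × 0.998905 − 1000 = 975.331 − 1000 = -24.67‰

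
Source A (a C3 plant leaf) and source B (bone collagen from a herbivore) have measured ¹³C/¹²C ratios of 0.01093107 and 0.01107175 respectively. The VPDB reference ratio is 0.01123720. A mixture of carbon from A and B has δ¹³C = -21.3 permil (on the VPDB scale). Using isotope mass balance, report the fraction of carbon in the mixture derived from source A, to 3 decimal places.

δ_A = (0.01093107/0.01123720 − 1)×1000 = (0.972757 − 1)×1000 = -27.243 permil
δ_B = (0.01107175/0.01123720 − 1)×1000 = (0.985277 − 1)×1000 = -14.723 permil
f_A = (δ_mix − δ_B)/(δ_A − δ_B) = (-21.3 − (-14.723))/(-27.243 − (-14.723))
f_A = -6.577 / -12.519 = 0.5253

0.525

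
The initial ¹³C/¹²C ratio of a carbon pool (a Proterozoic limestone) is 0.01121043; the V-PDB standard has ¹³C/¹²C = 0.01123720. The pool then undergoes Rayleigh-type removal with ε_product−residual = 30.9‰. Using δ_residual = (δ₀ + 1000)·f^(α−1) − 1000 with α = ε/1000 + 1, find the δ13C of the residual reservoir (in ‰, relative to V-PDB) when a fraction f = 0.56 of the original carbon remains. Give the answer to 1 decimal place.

δ₀ = (0.01121043/0.01123720 − 1)×1000 = (0.997618 − 1)×1000 = -2.382‰
α − 1 = ε/1000 = 0.0309
f^(α−1) = 0.56^(0.0309) = 0.982243
δ_res = (-2.382 + 1000) × 0.982243 − 1000 = 979.903 − 1000 = -20.10‰

-20.1‰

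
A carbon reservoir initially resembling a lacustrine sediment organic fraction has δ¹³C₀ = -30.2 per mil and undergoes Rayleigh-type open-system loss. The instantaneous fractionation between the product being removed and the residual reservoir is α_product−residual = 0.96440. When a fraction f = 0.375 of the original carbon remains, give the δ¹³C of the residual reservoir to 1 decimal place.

4.3 per mil

Rayleigh residual: δ_res = (δ₀ + 1000)·f^(α−1) − 1000
α − 1 = -0.03560
f^(α−1) = 0.375^(-0.03560) = 1.035534
δ_res = (-30.2 + 1000) × 1.035534 − 1000 = 1004.261 − 1000 = 4.26 per mil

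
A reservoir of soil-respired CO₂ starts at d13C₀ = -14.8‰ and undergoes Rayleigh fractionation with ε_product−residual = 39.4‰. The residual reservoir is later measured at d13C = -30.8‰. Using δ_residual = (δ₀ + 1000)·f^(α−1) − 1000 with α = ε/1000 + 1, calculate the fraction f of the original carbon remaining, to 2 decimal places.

α − 1 = ε/1000 = 0.0394
(δ_res + 1000)/(δ₀ + 1000) = (-30.8 + 1000)/(-14.8 + 1000) = 969.2/985.2 = 0.983760
f = 0.983760^(1/0.0394) = exp(ln(0.983760)/0.0394) = exp(-0.01637/0.0394)
f = exp(-0.4156) = 0.6600

0.66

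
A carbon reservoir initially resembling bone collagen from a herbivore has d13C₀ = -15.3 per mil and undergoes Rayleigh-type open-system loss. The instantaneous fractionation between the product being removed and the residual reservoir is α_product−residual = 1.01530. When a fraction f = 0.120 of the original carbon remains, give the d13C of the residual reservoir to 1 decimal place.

-46.7 per mil

Rayleigh residual: δ_res = (δ₀ + 1000)·f^(α−1) − 1000
α − 1 = 0.01530
f^(α−1) = 0.120^(0.01530) = 0.968081
δ_res = (-15.3 + 1000) × 0.968081 − 1000 = 953.269 − 1000 = -46.73 per mil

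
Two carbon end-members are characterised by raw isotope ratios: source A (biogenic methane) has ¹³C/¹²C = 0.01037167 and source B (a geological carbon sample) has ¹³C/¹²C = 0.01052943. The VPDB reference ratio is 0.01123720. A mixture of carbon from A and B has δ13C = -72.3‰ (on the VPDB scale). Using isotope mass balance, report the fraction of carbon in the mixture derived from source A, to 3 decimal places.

δ_A = (0.01037167/0.01123720 − 1)×1000 = (0.922976 − 1)×1000 = -77.024‰
δ_B = (0.01052943/0.01123720 − 1)×1000 = (0.937015 − 1)×1000 = -62.985‰
f_A = (δ_mix − δ_B)/(δ_A − δ_B) = (-72.3 − (-62.985))/(-77.024 − (-62.985))
f_A = -9.315 / -14.039 = 0.6635

0.664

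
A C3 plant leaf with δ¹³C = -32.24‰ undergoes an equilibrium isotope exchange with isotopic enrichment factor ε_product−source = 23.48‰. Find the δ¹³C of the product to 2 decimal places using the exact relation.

To first order, δ_product ≈ δ_source + ε = -8.76‰.
Exactly, δ_product = (δ_source + 1000)·(ε/1000 + 1) − 1000.
δ_product = (-32.24 + 1000) × (23.48/1000 + 1) − 1000
δ_product = -9.517‰

-9.52‰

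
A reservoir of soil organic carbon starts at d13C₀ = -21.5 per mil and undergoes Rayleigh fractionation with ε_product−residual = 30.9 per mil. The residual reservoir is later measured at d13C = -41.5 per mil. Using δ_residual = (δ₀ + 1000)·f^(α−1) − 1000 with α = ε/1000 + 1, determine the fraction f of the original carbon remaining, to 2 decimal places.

0.51

α − 1 = ε/1000 = 0.0309
(δ_res + 1000)/(δ₀ + 1000) = (-41.5 + 1000)/(-21.5 + 1000) = 958.5/978.5 = 0.979561
f = 0.979561^(1/0.0309) = exp(ln(0.979561)/0.0309) = exp(-0.02065/0.0309)
f = exp(-0.6683) = 0.5126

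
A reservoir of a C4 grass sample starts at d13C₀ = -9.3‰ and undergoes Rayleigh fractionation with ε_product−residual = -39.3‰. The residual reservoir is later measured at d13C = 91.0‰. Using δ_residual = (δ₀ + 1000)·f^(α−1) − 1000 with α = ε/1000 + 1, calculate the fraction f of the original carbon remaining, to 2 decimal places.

0.09

α − 1 = ε/1000 = -0.0393
(δ_res + 1000)/(δ₀ + 1000) = (91.0 + 1000)/(-9.3 + 1000) = 1091.0/990.7 = 1.101242
f = 1.101242^(1/-0.0393) = exp(ln(1.101242)/-0.0393) = exp(0.09644/-0.0393)
f = exp(-2.4539) = 0.0860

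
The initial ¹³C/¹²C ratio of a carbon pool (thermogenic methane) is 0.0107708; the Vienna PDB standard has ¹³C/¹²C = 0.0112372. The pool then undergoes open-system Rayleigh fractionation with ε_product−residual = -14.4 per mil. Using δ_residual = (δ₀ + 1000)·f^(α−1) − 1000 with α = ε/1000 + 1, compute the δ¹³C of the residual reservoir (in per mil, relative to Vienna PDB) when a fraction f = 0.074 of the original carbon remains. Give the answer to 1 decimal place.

-4.9 per mil

δ₀ = (0.0107708/0.0112372 − 1)×1000 = (0.958495 − 1)×1000 = -41.505 per mil
α − 1 = ε/1000 = -0.0144
f^(α−1) = 0.074^(-0.0144) = 1.038205
δ_res = (-41.505 + 1000) × 1.038205 − 1000 = 995.114 − 1000 = -4.89 per mil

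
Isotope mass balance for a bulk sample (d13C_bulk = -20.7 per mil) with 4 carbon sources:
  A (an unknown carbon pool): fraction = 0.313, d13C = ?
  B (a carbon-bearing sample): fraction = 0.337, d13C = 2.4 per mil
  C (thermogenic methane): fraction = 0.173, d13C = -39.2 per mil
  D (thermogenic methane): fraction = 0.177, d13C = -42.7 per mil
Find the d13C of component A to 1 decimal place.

Isotope mass balance: δ_bulk = Σ fᵢ·δᵢ.
-20.7 = 0.313×δ_A + 0.337×(2.4) + 0.173×(-39.2) + 0.177×(-42.7)
0.313·δ_A = -20.7 − (-13.531) = -7.169
δ_A = -7.169 / 0.313 = -22.91 per mil

-22.9 per mil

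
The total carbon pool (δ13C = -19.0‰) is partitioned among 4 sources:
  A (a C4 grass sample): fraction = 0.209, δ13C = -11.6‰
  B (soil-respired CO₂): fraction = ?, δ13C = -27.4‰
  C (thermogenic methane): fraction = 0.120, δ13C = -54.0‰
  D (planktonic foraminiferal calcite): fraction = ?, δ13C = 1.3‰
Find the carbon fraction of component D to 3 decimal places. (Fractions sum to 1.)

Let f_D and f_B be the unknown fractions; fractions sum to 1 so f_D + f_B = 0.671.
Mass balance: Σ fᵢ·δᵢ = δ_bulk ⇒ f_D·(1.3) + f_B·(-27.4) = -19.0 − (-8.904) = -10.096
Substitute f_B = 0.671 − f_D:
f_D·(1.3 − -27.4) = -10.096 − 0.671×(-27.4) = 8.290
f_D = 8.290 / 28.7 = 0.2888

0.289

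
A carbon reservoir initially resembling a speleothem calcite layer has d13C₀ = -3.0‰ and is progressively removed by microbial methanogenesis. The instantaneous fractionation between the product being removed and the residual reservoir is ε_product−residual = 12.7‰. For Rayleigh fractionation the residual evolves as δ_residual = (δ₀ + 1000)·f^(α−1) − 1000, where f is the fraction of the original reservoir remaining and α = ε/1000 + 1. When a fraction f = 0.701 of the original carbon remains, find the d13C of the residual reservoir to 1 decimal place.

-7.5‰

Rayleigh residual: δ_res = (δ₀ + 1000)·f^(α−1) − 1000
α = ε/1000 + 1 = 1.01270, so α − 1 = 0.01270
f^(α−1) = 0.701^(0.01270) = 0.995499
δ_res = (-3.0 + 1000) × 0.995499 − 1000 = 992.512 − 1000 = -7.49‰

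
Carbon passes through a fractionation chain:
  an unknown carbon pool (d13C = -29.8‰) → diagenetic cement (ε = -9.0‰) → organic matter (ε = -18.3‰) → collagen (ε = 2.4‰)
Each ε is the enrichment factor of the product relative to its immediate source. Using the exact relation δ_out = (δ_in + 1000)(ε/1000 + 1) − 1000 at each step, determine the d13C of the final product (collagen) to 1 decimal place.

-53.9‰

step 1: δ = (-29.80 + 1000)·(-9.0/1000 + 1) − 1000 = -38.53‰
step 2: δ = (-38.53 + 1000)·(-18.3/1000 + 1) − 1000 = -56.13‰
step 3: δ = (-56.13 + 1000)·(2.4/1000 + 1) − 1000 = -53.86‰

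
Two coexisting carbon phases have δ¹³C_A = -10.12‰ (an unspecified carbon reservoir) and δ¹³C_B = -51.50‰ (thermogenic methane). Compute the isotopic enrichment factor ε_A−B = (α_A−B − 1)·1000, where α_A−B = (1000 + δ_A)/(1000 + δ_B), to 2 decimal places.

43.63‰

α_A−B = (1000 + -10.12) / (1000 + -51.50) = 989.88 / 948.50 = 1.043627
ε_A−B = (1.043627 − 1) × 1000 = 43.627‰
(The approximation ε ≈ δ_A − δ_B would give 41.38‰.)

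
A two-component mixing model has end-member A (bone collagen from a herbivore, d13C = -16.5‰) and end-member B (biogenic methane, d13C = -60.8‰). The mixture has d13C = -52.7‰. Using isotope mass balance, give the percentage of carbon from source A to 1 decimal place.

δ_mix = f_A·δ_A + (1 − f_A)·δ_B  ⇒  f_A = (δ_mix − δ_B)/(δ_A − δ_B)
f_A = (-52.7 − (-60.8)) / (-16.5 − (-60.8))
f_A = 8.1 / 44.3 = 0.1828

18.3%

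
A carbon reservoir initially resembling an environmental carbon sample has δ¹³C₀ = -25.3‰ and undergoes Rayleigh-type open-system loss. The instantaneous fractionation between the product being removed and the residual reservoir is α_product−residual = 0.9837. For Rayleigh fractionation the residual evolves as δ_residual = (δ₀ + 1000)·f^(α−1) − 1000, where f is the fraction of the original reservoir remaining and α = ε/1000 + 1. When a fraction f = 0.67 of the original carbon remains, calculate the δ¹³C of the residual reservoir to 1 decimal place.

Rayleigh residual: δ_res = (δ₀ + 1000)·f^(α−1) − 1000
α − 1 = -0.01630
f^(α−1) = 0.67^(-0.01630) = 1.006549
δ_res = (-25.3 + 1000) × 1.006549 − 1000 = 981.083 − 1000 = -18.92‰

-18.9‰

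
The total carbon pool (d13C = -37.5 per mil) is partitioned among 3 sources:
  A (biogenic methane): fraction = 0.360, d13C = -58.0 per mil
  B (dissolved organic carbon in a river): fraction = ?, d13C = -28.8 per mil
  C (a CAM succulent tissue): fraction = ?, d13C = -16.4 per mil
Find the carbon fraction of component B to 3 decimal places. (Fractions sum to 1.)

Let f_B and f_C be the unknown fractions; fractions sum to 1 so f_B + f_C = 0.640.
Mass balance: Σ fᵢ·δᵢ = δ_bulk ⇒ f_B·(-28.8) + f_C·(-16.4) = -37.5 − (-20.880) = -16.620
Substitute f_C = 0.640 − f_B:
f_B·(-28.8 − -16.4) = -16.620 − 0.640×(-16.4) = -6.124
f_B = -6.124 / -12.4 = 0.4939

0.494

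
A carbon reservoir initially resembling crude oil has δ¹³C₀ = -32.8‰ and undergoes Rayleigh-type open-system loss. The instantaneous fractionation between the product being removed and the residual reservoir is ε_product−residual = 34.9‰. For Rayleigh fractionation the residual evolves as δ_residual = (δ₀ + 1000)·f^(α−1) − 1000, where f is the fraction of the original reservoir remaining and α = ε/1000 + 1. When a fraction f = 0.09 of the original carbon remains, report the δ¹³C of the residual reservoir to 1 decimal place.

Rayleigh residual: δ_res = (δ₀ + 1000)·f^(α−1) − 1000
α = ε/1000 + 1 = 1.03490, so α − 1 = 0.03490
f^(α−1) = 0.09^(0.03490) = 0.919397
δ_res = (-32.8 + 1000) × 0.919397 − 1000 = 889.241 − 1000 = -110.76‰

-110.8‰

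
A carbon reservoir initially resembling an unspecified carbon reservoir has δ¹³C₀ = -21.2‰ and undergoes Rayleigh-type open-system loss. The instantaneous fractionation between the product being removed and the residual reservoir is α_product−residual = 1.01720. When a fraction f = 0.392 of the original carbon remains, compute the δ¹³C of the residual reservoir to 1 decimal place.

Rayleigh residual: δ_res = (δ₀ + 1000)·f^(α−1) − 1000
α − 1 = 0.01720
f^(α−1) = 0.392^(0.01720) = 0.984021
δ_res = (-21.2 + 1000) × 0.984021 − 1000 = 963.160 − 1000 = -36.84‰

-36.8‰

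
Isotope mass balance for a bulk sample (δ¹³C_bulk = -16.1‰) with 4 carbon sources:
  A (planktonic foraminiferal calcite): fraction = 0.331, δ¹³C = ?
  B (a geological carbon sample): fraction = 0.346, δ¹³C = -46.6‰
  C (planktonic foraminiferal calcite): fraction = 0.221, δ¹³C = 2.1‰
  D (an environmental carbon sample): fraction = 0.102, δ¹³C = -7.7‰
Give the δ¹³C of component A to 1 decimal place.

1.0‰

Isotope mass balance: δ_bulk = Σ fᵢ·δᵢ.
-16.1 = 0.331×δ_A + 0.346×(-46.6) + 0.221×(2.1) + 0.102×(-7.7)
0.331·δ_A = -16.1 − (-16.445) = 0.345
δ_A = 0.345 / 0.331 = 1.04‰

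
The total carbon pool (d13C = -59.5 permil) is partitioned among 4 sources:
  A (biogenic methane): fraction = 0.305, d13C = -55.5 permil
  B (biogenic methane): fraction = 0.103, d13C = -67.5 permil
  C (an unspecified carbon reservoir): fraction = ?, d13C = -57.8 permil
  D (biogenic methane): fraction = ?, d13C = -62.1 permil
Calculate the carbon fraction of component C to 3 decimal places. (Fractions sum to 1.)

0.266

Let f_C and f_D be the unknown fractions; fractions sum to 1 so f_C + f_D = 0.592.
Mass balance: Σ fᵢ·δᵢ = δ_bulk ⇒ f_C·(-57.8) + f_D·(-62.1) = -59.5 − (-23.880) = -35.620
Substitute f_D = 0.592 − f_C:
f_C·(-57.8 − -62.1) = -35.620 − 0.592×(-62.1) = 1.143
f_C = 1.143 / 4.3 = 0.2659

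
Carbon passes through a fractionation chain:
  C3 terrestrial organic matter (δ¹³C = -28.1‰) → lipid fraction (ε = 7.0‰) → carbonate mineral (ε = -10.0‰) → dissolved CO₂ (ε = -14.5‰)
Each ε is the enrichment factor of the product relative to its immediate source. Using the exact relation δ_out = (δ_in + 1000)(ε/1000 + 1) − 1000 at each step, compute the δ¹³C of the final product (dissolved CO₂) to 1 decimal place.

-45.1‰

step 1: δ = (-28.10 + 1000)·(7.0/1000 + 1) − 1000 = -21.30‰
step 2: δ = (-21.30 + 1000)·(-10.0/1000 + 1) − 1000 = -31.08‰
step 3: δ = (-31.08 + 1000)·(-14.5/1000 + 1) − 1000 = -45.13‰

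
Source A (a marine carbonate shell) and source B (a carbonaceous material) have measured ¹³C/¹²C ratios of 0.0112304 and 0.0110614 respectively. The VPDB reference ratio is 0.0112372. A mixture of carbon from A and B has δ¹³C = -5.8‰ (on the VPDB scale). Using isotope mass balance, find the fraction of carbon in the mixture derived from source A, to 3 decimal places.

δ_A = (0.0112304/0.0112372 − 1)×1000 = (0.999395 − 1)×1000 = -0.605‰
δ_B = (0.0110614/0.0112372 − 1)×1000 = (0.984356 − 1)×1000 = -15.644‰
f_A = (δ_mix − δ_B)/(δ_A − δ_B) = (-5.8 − (-15.644))/(-0.605 − (-15.644))
f_A = 9.844 / 15.039 = 0.6546

0.655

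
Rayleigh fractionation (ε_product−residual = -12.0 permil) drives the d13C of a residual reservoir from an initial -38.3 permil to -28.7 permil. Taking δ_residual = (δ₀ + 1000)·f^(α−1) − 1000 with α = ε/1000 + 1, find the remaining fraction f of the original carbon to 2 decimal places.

0.44

α − 1 = ε/1000 = -0.0120
(δ_res + 1000)/(δ₀ + 1000) = (-28.7 + 1000)/(-38.3 + 1000) = 971.3/961.7 = 1.009982
f = 1.009982^(1/-0.0120) = exp(ln(1.009982)/-0.0120) = exp(0.00993/-0.0120)
f = exp(-0.8277) = 0.4370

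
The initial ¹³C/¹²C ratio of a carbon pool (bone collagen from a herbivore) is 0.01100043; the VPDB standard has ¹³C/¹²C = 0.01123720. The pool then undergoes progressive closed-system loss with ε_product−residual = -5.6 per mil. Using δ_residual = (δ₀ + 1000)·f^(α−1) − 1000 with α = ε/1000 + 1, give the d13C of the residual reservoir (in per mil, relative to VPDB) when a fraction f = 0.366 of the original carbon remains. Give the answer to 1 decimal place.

δ₀ = (0.01100043/0.01123720 − 1)×1000 = (0.978930 − 1)×1000 = -21.070 per mil
α − 1 = ε/1000 = -0.0056
f^(α−1) = 0.366^(-0.0056) = 1.005645
δ_res = (-21.070 + 1000) × 1.005645 − 1000 = 984.455 − 1000 = -15.54 per mil

-15.5 per mil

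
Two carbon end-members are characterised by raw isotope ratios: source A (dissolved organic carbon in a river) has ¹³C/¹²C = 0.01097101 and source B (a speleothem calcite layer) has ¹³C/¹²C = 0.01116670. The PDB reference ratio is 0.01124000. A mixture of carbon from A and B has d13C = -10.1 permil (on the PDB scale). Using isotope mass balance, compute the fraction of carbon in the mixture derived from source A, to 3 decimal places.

δ_A = (0.01097101/0.01124000 − 1)×1000 = (0.976069 − 1)×1000 = -23.931 permil
δ_B = (0.01116670/0.01124000 − 1)×1000 = (0.993479 − 1)×1000 = -6.521 permil
f_A = (δ_mix − δ_B)/(δ_A − δ_B) = (-10.1 − (-6.521))/(-23.931 − (-6.521))
f_A = -3.579 / -17.410 = 0.2055

0.206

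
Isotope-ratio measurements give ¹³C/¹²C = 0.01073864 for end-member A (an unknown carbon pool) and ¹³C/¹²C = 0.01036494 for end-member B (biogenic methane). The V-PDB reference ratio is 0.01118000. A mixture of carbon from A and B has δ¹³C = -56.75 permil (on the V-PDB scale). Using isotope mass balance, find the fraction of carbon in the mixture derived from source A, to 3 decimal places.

0.483

δ_A = (0.01073864/0.01118000 − 1)×1000 = (0.960522 − 1)×1000 = -39.478 permil
δ_B = (0.01036494/0.01118000 − 1)×1000 = (0.927097 − 1)×1000 = -72.903 permil
f_A = (δ_mix − δ_B)/(δ_A − δ_B) = (-56.75 − (-72.903))/(-39.478 − (-72.903))
f_A = 16.153 / 33.426 = 0.4833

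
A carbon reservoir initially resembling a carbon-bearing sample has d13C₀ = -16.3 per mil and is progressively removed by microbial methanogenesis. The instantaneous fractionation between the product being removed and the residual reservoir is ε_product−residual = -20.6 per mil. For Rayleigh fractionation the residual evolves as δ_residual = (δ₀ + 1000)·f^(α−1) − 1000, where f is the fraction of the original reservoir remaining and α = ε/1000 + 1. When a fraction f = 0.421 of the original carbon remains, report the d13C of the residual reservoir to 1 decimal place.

Rayleigh residual: δ_res = (δ₀ + 1000)·f^(α−1) − 1000
α = ε/1000 + 1 = 0.97940, so α − 1 = -0.02060
f^(α−1) = 0.421^(-0.02060) = 1.017981
δ_res = (-16.3 + 1000) × 1.017981 − 1000 = 1001.388 − 1000 = 1.39 per mil

1.4 per mil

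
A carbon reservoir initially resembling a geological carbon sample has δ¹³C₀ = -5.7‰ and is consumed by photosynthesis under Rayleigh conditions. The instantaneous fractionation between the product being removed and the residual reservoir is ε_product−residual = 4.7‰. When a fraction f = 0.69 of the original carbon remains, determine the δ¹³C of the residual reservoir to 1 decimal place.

-7.4‰

Rayleigh residual: δ_res = (δ₀ + 1000)·f^(α−1) − 1000
α = ε/1000 + 1 = 1.00470, so α − 1 = 0.00470
f^(α−1) = 0.69^(0.00470) = 0.998258
δ_res = (-5.7 + 1000) × 0.998258 − 1000 = 992.567 − 1000 = -7.43‰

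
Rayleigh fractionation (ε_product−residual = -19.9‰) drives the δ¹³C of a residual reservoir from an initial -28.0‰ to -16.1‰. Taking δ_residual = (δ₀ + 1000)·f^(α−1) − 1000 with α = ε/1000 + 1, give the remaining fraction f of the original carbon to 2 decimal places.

α − 1 = ε/1000 = -0.0199
(δ_res + 1000)/(δ₀ + 1000) = (-16.1 + 1000)/(-28.0 + 1000) = 983.9/972.0 = 1.012243
f = 1.012243^(1/-0.0199) = exp(ln(1.012243)/-0.0199) = exp(0.01217/-0.0199)
f = exp(-0.6115) = 0.5425

0.54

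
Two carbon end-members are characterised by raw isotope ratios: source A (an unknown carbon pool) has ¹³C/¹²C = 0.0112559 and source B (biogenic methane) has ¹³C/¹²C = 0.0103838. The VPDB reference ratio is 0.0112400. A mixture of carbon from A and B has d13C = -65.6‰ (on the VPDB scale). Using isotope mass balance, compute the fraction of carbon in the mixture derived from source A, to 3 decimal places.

0.136

δ_A = (0.0112559/0.0112400 − 1)×1000 = (1.001415 − 1)×1000 = 1.415‰
δ_B = (0.0103838/0.0112400 − 1)×1000 = (0.923826 − 1)×1000 = -76.174‰
f_A = (δ_mix − δ_B)/(δ_A − δ_B) = (-65.6 − (-76.174))/(1.415 − (-76.174))
f_A = 10.574 / 77.589 = 0.1363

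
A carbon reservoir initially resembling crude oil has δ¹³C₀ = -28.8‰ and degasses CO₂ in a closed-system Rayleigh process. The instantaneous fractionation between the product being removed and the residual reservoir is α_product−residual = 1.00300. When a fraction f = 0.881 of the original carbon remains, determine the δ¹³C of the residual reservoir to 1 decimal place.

-29.2‰

Rayleigh residual: δ_res = (δ₀ + 1000)·f^(α−1) − 1000
α − 1 = 0.00300
f^(α−1) = 0.881^(0.00300) = 0.999620
δ_res = (-28.8 + 1000) × 0.999620 − 1000 = 970.831 − 1000 = -29.17‰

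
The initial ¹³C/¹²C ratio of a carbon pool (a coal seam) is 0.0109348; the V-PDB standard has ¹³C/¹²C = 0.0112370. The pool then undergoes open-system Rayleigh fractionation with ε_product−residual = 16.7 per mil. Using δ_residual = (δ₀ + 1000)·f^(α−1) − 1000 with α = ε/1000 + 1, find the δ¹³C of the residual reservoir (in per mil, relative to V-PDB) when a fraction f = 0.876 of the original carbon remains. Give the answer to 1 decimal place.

-29.0 per mil

δ₀ = (0.0109348/0.0112370 − 1)×1000 = (0.973107 − 1)×1000 = -26.893 per mil
α − 1 = ε/1000 = 0.0167
f^(α−1) = 0.876^(0.0167) = 0.997792
δ_res = (-26.893 + 1000) × 0.997792 − 1000 = 970.958 − 1000 = -29.04 per mil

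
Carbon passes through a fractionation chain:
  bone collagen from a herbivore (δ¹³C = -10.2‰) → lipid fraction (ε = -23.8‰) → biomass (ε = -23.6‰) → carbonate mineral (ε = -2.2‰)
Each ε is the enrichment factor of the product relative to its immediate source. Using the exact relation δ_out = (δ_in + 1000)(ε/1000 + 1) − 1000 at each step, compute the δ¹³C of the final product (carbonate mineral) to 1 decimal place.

step 1: δ = (-10.20 + 1000)·(-23.8/1000 + 1) − 1000 = -33.76‰
step 2: δ = (-33.76 + 1000)·(-23.6/1000 + 1) − 1000 = -56.56‰
step 3: δ = (-56.56 + 1000)·(-2.2/1000 + 1) − 1000 = -58.64‰

-58.6‰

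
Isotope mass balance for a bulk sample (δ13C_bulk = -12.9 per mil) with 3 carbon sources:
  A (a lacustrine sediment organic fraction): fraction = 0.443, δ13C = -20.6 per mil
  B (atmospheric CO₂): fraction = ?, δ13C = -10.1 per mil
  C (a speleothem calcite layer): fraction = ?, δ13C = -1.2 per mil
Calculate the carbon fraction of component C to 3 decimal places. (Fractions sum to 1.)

Let f_C and f_B be the unknown fractions; fractions sum to 1 so f_C + f_B = 0.557.
Mass balance: Σ fᵢ·δᵢ = δ_bulk ⇒ f_C·(-1.2) + f_B·(-10.1) = -12.9 − (-9.126) = -3.774
Substitute f_B = 0.557 − f_C:
f_C·(-1.2 − -10.1) = -3.774 − 0.557×(-10.1) = 1.851
f_C = 1.851 / 8.9 = 0.2080

0.208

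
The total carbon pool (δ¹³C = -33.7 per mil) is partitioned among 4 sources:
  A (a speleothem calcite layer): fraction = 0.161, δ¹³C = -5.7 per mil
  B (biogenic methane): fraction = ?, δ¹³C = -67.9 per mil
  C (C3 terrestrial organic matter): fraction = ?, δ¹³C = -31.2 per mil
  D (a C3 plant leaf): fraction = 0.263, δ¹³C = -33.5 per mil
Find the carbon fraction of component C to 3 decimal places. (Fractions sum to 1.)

0.412

Let f_C and f_B be the unknown fractions; fractions sum to 1 so f_C + f_B = 0.576.
Mass balance: Σ fᵢ·δᵢ = δ_bulk ⇒ f_C·(-31.2) + f_B·(-67.9) = -33.7 − (-9.728) = -23.972
Substitute f_B = 0.576 − f_C:
f_C·(-31.2 − -67.9) = -23.972 − 0.576×(-67.9) = 15.139
f_C = 15.139 / 36.7 = 0.4125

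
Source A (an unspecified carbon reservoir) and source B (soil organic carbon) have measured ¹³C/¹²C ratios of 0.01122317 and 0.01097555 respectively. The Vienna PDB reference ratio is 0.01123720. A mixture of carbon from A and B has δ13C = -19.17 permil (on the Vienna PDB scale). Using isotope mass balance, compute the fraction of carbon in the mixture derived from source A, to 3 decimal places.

0.187

δ_A = (0.01122317/0.01123720 − 1)×1000 = (0.998751 − 1)×1000 = -1.249 permil
δ_B = (0.01097555/0.01123720 − 1)×1000 = (0.976716 − 1)×1000 = -23.284 permil
f_A = (δ_mix − δ_B)/(δ_A − δ_B) = (-19.17 − (-23.284))/(-1.249 − (-23.284))
f_A = 4.114 / 22.036 = 0.1867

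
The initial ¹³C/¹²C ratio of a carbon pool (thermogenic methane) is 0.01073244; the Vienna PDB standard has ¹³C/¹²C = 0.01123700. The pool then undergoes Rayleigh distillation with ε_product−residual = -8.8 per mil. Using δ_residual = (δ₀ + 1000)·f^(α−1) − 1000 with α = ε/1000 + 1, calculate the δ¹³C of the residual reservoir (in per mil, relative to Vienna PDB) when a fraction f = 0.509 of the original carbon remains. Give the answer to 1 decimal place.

-39.2 per mil

δ₀ = (0.01073244/0.01123700 − 1)×1000 = (0.955098 − 1)×1000 = -44.902 per mil
α − 1 = ε/1000 = -0.0088
f^(α−1) = 0.509^(-0.0088) = 1.005960
δ_res = (-44.902 + 1000) × 1.005960 − 1000 = 960.791 − 1000 = -39.21 per mil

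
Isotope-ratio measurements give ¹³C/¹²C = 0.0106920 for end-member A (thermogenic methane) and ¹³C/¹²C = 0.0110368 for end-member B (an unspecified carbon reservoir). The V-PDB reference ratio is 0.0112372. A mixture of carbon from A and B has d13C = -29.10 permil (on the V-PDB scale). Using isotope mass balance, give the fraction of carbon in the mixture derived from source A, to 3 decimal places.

δ_A = (0.0106920/0.0112372 − 1)×1000 = (0.951483 − 1)×1000 = -48.517 permil
δ_B = (0.0110368/0.0112372 − 1)×1000 = (0.982166 − 1)×1000 = -17.834 permil
f_A = (δ_mix − δ_B)/(δ_A − δ_B) = (-29.10 − (-17.834))/(-48.517 − (-17.834))
f_A = -11.266 / -30.684 = 0.3672

0.367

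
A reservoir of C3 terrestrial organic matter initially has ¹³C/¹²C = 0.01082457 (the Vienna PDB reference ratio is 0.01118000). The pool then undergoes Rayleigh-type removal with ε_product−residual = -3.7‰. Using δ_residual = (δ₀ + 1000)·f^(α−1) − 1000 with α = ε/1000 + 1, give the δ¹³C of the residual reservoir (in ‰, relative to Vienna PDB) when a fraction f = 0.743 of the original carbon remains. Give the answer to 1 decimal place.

-30.7‰

δ₀ = (0.01082457/0.01118000 − 1)×1000 = (0.968208 − 1)×1000 = -31.792‰
α − 1 = ε/1000 = -0.0037
f^(α−1) = 0.743^(-0.0037) = 1.001100
δ_res = (-31.792 + 1000) × 1.001100 − 1000 = 969.273 − 1000 = -30.73‰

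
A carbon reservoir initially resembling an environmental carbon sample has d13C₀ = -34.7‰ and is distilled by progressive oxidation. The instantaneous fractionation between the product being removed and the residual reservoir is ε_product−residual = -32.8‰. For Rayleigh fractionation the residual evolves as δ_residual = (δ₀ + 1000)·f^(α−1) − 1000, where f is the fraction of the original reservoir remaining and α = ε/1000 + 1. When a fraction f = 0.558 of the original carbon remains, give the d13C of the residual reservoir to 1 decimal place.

-16.1‰

Rayleigh residual: δ_res = (δ₀ + 1000)·f^(α−1) − 1000
α = ε/1000 + 1 = 0.96720, so α − 1 = -0.03280
f^(α−1) = 0.558^(-0.03280) = 1.019320
δ_res = (-34.7 + 1000) × 1.019320 − 1000 = 983.949 − 1000 = -16.05‰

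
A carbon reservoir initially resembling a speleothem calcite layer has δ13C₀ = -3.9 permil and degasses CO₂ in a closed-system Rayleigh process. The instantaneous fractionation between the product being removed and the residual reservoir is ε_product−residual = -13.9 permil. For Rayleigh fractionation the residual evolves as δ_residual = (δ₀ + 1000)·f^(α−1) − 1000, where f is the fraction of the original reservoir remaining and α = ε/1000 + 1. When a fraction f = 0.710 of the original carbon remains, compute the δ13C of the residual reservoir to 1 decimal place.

Rayleigh residual: δ_res = (δ₀ + 1000)·f^(α−1) − 1000
α = ε/1000 + 1 = 0.98610, so α − 1 = -0.01390
f^(α−1) = 0.710^(-0.01390) = 1.004772
δ_res = (-3.9 + 1000) × 1.004772 − 1000 = 1000.853 − 1000 = 0.85 permil

0.9 permil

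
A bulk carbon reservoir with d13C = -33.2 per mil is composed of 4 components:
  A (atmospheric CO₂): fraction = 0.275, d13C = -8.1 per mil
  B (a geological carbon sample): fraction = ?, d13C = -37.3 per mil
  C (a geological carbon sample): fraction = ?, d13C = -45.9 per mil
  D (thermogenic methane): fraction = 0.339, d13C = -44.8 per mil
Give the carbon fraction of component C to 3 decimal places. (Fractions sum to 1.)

Let f_C and f_B be the unknown fractions; fractions sum to 1 so f_C + f_B = 0.386.
Mass balance: Σ fᵢ·δᵢ = δ_bulk ⇒ f_C·(-45.9) + f_B·(-37.3) = -33.2 − (-17.415) = -15.785
Substitute f_B = 0.386 − f_C:
f_C·(-45.9 − -37.3) = -15.785 − 0.386×(-37.3) = -1.388
f_C = -1.388 / -8.6 = 0.1613

0.161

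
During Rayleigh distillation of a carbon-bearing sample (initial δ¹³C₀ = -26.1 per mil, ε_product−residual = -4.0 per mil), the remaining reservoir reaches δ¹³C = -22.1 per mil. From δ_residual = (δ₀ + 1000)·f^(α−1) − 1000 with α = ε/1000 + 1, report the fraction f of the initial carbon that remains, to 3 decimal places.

α − 1 = ε/1000 = -0.0040
(δ_res + 1000)/(δ₀ + 1000) = (-22.1 + 1000)/(-26.1 + 1000) = 977.9/973.9 = 1.004107
f = 1.004107^(1/-0.0040) = exp(ln(1.004107)/-0.0040) = exp(0.00410/-0.0040)
f = exp(-1.0247) = 0.3589

0.359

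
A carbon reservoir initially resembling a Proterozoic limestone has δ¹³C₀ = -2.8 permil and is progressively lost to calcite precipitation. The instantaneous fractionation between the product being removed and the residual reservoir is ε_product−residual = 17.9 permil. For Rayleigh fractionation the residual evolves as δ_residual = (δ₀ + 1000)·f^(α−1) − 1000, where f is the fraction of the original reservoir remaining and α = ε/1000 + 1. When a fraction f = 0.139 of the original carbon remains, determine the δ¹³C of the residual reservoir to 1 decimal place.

Rayleigh residual: δ_res = (δ₀ + 1000)·f^(α−1) − 1000
α = ε/1000 + 1 = 1.01790, so α − 1 = 0.01790
f^(α−1) = 0.139^(0.01790) = 0.965295
δ_res = (-2.8 + 1000) × 0.965295 − 1000 = 962.592 − 1000 = -37.41 permil

-37.4 permil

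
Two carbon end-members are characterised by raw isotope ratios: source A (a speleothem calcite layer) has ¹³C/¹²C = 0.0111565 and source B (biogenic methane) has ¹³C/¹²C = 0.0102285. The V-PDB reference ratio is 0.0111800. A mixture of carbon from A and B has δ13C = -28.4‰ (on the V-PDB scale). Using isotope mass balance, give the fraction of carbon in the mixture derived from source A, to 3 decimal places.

δ_A = (0.0111565/0.0111800 − 1)×1000 = (0.997898 − 1)×1000 = -2.102‰
δ_B = (0.0102285/0.0111800 − 1)×1000 = (0.914893 − 1)×1000 = -85.107‰
f_A = (δ_mix − δ_B)/(δ_A − δ_B) = (-28.4 − (-85.107))/(-2.102 − (-85.107))
f_A = 56.707 / 83.005 = 0.6832

0.683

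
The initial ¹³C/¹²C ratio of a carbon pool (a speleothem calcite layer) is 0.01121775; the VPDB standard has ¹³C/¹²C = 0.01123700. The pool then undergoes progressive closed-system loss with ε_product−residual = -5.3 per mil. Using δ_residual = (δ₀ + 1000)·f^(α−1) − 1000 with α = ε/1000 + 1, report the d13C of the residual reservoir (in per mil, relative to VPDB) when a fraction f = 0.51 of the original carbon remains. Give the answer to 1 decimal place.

δ₀ = (0.01121775/0.01123700 − 1)×1000 = (0.998287 − 1)×1000 = -1.713 per mil
α − 1 = ε/1000 = -0.0053
f^(α−1) = 0.51^(-0.0053) = 1.003575
δ_res = (-1.713 + 1000) × 1.003575 − 1000 = 1001.856 − 1000 = 1.86 per mil

1.9 per mil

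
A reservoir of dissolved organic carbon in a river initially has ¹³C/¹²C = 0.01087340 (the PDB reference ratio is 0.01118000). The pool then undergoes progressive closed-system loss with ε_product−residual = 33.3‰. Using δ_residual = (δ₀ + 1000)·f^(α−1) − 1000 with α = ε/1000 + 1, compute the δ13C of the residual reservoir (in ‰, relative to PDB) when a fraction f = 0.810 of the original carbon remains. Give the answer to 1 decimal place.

δ₀ = (0.01087340/0.01118000 − 1)×1000 = (0.972576 − 1)×1000 = -27.424‰
α − 1 = ε/1000 = 0.0333
f^(α−1) = 0.810^(0.0333) = 0.993008
δ_res = (-27.424 + 1000) × 0.993008 − 1000 = 965.775 − 1000 = -34.22‰

-34.2‰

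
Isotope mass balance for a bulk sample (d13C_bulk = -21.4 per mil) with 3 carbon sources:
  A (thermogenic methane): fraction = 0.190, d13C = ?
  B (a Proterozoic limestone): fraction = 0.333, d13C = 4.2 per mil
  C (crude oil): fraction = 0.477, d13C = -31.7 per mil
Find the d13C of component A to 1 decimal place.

Isotope mass balance: δ_bulk = Σ fᵢ·δᵢ.
-21.4 = 0.190×δ_A + 0.333×(4.2) + 0.477×(-31.7)
0.190·δ_A = -21.4 − (-13.722) = -7.678
δ_A = -7.678 / 0.190 = -40.41 per mil

-40.4 per mil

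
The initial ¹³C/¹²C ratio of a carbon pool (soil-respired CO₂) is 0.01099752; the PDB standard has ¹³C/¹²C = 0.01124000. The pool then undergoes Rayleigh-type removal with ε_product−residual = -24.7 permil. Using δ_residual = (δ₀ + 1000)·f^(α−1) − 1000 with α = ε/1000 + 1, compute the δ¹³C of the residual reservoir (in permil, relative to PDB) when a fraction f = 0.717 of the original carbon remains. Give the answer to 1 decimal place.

-13.5 permil

δ₀ = (0.01099752/0.01124000 − 1)×1000 = (0.978427 − 1)×1000 = -21.573 permil
α − 1 = ε/1000 = -0.0247
f^(α−1) = 0.717^(-0.0247) = 1.008251
δ_res = (-21.573 + 1000) × 1.008251 − 1000 = 986.500 − 1000 = -13.50 permil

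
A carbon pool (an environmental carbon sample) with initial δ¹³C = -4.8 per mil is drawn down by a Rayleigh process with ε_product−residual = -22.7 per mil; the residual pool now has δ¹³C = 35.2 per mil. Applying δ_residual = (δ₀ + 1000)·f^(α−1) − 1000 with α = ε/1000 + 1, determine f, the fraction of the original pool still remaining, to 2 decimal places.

α − 1 = ε/1000 = -0.0227
(δ_res + 1000)/(δ₀ + 1000) = (35.2 + 1000)/(-4.8 + 1000) = 1035.2/995.2 = 1.040193
f = 1.040193^(1/-0.0227) = exp(ln(1.040193)/-0.0227) = exp(0.03941/-0.0227)
f = exp(-1.7360) = 0.1762

0.18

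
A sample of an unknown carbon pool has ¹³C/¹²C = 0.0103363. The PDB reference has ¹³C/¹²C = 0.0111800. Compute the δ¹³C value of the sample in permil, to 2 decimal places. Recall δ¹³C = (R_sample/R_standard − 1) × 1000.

-75.47 permil

δ¹³C = (R_sample / R_standard − 1) × 1000
R_sample / R_standard = 0.0103363 / 0.0111800 = 0.924535
δ¹³C = (0.924535 − 1) × 1000 = -75.465 permil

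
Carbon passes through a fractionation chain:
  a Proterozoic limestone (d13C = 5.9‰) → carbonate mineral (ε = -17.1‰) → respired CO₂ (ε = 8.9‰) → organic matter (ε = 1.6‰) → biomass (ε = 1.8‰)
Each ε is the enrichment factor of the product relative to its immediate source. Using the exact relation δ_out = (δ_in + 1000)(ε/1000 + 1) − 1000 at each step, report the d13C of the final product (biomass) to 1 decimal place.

step 1: δ = (5.90 + 1000)·(-17.1/1000 + 1) − 1000 = -11.30‰
step 2: δ = (-11.30 + 1000)·(8.9/1000 + 1) − 1000 = -2.50‰
step 3: δ = (-2.50 + 1000)·(1.6/1000 + 1) − 1000 = -0.91‰
step 4: δ = (-0.91 + 1000)·(1.8/1000 + 1) − 1000 = 0.89‰

0.9‰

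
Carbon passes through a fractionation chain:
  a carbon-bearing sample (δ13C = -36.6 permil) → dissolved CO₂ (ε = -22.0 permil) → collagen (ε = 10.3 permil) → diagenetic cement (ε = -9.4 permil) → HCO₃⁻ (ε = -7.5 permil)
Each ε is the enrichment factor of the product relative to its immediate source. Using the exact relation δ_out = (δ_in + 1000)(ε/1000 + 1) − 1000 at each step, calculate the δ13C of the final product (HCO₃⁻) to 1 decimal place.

-64.1 permil

step 1: δ = (-36.60 + 1000)·(-22.0/1000 + 1) − 1000 = -57.79 permil
step 2: δ = (-57.79 + 1000)·(10.3/1000 + 1) − 1000 = -48.09 permil
step 3: δ = (-48.09 + 1000)·(-9.4/1000 + 1) − 1000 = -57.04 permil
step 4: δ = (-57.04 + 1000)·(-7.5/1000 + 1) − 1000 = -64.11 permil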